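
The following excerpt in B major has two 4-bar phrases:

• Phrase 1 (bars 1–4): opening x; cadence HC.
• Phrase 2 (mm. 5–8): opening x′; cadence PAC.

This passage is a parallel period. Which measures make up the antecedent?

The antecedent is the phrase ending with the weaker cadence (half cadence, phrase 1) and the consequent the one ending more conclusively (perfect authentic cadence, phrase 2); the antecedent is measures 1–4.

measures 1–4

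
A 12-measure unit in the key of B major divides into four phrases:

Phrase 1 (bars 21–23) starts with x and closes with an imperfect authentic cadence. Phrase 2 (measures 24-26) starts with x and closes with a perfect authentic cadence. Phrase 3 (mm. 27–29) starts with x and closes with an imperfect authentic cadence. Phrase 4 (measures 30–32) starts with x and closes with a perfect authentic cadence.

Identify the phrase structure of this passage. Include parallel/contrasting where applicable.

repeated period

The cadence pattern IAC–PAC–IAC–PAC is weak–strong twice, and phrases 3–4 restate phrases 1–2: a period heard twice, not a double period (which would end weakly at phrase 2).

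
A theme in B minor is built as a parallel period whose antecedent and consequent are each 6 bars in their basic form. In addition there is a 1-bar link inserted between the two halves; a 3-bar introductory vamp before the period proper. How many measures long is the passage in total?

Basic parallel period: 6 + 6 = 12 bars.
12 (basic form) + 1 (link) + 3 (introduction) = 16.

16 measures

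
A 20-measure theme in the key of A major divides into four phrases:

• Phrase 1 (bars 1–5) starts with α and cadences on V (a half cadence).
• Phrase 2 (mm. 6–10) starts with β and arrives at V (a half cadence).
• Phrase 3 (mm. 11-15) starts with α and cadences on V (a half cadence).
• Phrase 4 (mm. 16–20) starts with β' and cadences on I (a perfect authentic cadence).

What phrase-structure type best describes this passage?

parallel double period

Four phrases in two halves: the first half (bars 1–10) ends with a half cadence, the second (mm. 11–20) with a perfect authentic cadence — a large antecedent–consequent pair, i.e. a double period.
Phrase 3 begins with the same material as phrase 1, making it parallel.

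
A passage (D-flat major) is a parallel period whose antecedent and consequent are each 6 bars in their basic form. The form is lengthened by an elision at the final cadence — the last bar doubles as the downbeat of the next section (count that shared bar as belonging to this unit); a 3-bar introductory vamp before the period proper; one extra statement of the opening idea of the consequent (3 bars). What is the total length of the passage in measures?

Basic parallel period: 6 + 6 = 12 bars.
12 (basic form) + 3 (introduction) + 3 (extra statement) = 18.
The elision shares a bar with the next section but does not change this unit's count.

18 measures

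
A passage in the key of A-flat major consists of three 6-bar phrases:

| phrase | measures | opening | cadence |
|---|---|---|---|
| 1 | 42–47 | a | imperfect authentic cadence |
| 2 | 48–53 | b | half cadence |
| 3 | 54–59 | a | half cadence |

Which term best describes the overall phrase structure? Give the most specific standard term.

The final phrase closes with a half cadence, which is not stronger than the preceding half cadence; the 3 phrases lack an overall antecedent–consequent design and so form a phrase group.

phrase group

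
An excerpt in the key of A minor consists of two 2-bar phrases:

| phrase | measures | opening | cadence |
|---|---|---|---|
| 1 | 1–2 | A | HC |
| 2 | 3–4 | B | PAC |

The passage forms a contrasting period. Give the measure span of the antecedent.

The phrase ending with the weaker cadence (half cadence) is the antecedent; the one ending more conclusively (perfect authentic cadence) is the consequent. The antecedent is measures 1–2.

measures 1–2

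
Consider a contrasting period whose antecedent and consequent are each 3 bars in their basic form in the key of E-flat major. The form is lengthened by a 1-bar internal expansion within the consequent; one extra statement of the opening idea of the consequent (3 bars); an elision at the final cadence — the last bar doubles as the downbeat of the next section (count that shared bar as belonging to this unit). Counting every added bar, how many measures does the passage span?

10 measures

Basic contrasting period: 3 + 3 = 6 bars.
6 (basic form) + 1 (internal expansion) + 3 (extra statement) = 10.
The elision shares a bar with the next section but does not change this unit's count.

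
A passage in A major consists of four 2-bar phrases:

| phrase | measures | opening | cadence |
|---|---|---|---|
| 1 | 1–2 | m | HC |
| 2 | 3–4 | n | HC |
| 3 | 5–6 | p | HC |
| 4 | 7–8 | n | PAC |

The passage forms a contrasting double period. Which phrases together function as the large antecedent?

phrases 1 and 2

In a double period the first pair of phrases (ending half cadence) is the large antecedent and the second pair (ending perfect authentic cadence) is the large consequent; the antecedent is phrases 1 and 2.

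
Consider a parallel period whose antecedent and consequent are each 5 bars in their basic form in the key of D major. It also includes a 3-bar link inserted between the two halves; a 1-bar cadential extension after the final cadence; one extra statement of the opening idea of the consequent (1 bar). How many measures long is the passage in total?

Basic parallel period: 5 + 5 = 10 bars.
10 (basic form) + 3 (link) + 1 (cadential extension) + 1 (extra statement) = 15.

15 measures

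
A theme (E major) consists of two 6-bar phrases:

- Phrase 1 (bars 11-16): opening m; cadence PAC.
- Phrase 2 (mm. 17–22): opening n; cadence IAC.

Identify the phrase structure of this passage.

The second phrase closes with an imperfect authentic cadence, which is not stronger than the first phrase's perfect authentic cadence; without a weak→strong cadential pair there is no antecedent–consequent relationship, so this is a phrase group rather than a period.

phrase group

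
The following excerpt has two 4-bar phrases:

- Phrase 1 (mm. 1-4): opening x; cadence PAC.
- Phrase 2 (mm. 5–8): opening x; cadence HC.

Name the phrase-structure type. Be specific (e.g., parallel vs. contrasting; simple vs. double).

The second phrase closes with a half cadence, which is not stronger than the first phrase's perfect authentic cadence; without a weak→strong cadential pair there is no antecedent–consequent relationship, so this is a phrase group rather than a period.

phrase group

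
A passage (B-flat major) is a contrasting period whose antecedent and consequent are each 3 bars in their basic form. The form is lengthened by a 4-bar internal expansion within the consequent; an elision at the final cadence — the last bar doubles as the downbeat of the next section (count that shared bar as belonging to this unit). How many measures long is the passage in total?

10 measures

Basic contrasting period: 3 + 3 = 6 bars.
6 (basic form) + 4 (internal expansion) = 10.
The elision shares a bar with the next section but does not change this unit's count.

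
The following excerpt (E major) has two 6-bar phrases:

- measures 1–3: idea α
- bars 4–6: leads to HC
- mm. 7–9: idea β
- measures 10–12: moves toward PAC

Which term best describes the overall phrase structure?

Phrase 1 ends with a half cadence (weaker) and phrase 2 with a perfect authentic cadence (stronger): antecedent + consequent = a period.
The two phrases open with different material (α / β), so the period is contrasting.

contrasting period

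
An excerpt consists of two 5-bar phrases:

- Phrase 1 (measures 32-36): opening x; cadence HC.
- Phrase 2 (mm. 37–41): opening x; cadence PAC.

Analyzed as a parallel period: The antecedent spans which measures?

The antecedent is the phrase ending with the weaker cadence (half cadence, phrase 1) and the consequent the one ending more conclusively (perfect authentic cadence, phrase 2); the antecedent is bars 32-36.

measures 32–36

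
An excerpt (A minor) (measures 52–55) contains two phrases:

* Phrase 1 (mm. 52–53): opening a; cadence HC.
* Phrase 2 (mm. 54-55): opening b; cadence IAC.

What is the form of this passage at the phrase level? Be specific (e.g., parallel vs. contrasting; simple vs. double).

contrasting period

Phrase 1 ends with a half cadence (weaker) and phrase 2 with an imperfect authentic cadence (stronger): antecedent + consequent = a period.
The two phrases open with different material (a / b), so the period is contrasting.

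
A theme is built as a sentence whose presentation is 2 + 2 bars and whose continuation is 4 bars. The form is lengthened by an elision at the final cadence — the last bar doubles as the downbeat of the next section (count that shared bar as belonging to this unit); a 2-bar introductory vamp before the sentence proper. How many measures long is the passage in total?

Basic sentence: 2 + 2 + 4 = 8 bars.
8 (basic form) + 2 (introduction) = 10.
The elision shares a bar with the next section but does not change this unit's count.

10 measures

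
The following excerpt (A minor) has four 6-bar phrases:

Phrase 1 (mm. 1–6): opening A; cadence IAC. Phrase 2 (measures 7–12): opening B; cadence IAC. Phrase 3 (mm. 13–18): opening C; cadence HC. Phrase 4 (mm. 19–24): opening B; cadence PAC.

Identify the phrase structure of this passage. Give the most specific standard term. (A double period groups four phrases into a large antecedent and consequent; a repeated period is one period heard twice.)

Four phrases in two halves: the first half (bars 1-12) ends with an imperfect authentic cadence, the second (mm. 13–24) with a perfect authentic cadence — a large antecedent–consequent pair, i.e. a double period.
Phrase 3 begins with different material from phrase 1, making it contrasting.

contrasting double period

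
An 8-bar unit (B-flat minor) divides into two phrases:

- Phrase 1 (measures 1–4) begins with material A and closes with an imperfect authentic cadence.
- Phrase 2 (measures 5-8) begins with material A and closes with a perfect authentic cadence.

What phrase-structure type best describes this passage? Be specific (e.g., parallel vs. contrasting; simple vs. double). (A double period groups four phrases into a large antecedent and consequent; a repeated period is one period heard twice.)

Phrase 1 ends with an imperfect authentic cadence (weaker) and phrase 2 with a perfect authentic cadence (stronger): antecedent + consequent = a period.
The two phrases open with the same material (A / A), so the period is parallel.

parallel period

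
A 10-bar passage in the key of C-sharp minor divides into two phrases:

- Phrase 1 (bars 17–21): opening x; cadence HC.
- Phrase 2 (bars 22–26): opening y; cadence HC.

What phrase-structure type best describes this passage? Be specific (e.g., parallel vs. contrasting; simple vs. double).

The second phrase closes with a half cadence, which is not stronger than the first phrase's half cadence; without a weak→strong cadential pair there is no antecedent–consequent relationship, so this is a phrase group rather than a period.

phrase group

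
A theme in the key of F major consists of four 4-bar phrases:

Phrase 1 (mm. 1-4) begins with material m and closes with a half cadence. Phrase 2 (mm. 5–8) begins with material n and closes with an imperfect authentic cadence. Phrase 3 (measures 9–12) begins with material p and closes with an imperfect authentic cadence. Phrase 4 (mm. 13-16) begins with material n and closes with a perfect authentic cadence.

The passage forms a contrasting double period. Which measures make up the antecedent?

In a double period the four phrases pair into a large antecedent (phrases 1–2, ending imperfect authentic cadence) and a large consequent (phrases 3–4, ending perfect authentic cadence). The antecedent spans mm. 1-8.

measures 1–8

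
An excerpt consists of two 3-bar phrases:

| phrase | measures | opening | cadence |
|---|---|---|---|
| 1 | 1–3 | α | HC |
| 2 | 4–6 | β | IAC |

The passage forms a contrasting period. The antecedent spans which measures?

measures 1–3

The antecedent is the phrase ending with the weaker cadence (half cadence, phrase 1) and the consequent the one ending more conclusively (imperfect authentic cadence, phrase 2); the antecedent is bars 1-3.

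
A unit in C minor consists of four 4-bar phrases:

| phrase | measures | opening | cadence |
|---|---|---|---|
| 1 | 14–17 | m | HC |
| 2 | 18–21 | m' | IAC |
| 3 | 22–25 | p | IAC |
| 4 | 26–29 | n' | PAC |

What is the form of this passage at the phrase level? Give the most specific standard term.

Four phrases in two halves: the first half (mm. 14–21) ends with an imperfect authentic cadence, the second (bars 22–29) with a perfect authentic cadence — a large antecedent–consequent pair, i.e. a double period.
Phrase 3 begins with different material from phrase 1, making it contrasting.

contrasting double period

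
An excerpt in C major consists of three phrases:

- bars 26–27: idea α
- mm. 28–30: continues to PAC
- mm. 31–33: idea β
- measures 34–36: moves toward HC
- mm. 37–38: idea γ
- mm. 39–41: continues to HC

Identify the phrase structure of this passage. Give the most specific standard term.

phrase group

The final phrase closes with a half cadence, which is not stronger than the preceding half cadence; the 3 phrases lack an overall antecedent–consequent design and so form a phrase group.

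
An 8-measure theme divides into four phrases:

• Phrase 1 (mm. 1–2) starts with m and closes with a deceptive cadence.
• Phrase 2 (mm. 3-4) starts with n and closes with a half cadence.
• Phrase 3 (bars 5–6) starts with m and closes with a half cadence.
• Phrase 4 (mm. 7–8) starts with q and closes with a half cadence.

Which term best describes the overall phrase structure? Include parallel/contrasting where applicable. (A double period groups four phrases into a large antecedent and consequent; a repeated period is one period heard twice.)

phrase group

Phrase 4 ends with a half cadence, no stronger than phrase 2's half cadence, so the four phrases do not form a double period; nor do phrases 3–4 duplicate 1–2, so it is not a repeated period. With no phrase reaching a conclusive cadence, the passage is a phrase group.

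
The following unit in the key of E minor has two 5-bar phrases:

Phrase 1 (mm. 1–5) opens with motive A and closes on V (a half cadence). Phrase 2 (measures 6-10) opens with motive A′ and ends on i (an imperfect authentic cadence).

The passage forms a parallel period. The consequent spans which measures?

The antecedent is the phrase ending with the weaker cadence (half cadence, phrase 1) and the consequent the one ending more conclusively (imperfect authentic cadence, phrase 2); the consequent is mm. 6–10.

measures 6–10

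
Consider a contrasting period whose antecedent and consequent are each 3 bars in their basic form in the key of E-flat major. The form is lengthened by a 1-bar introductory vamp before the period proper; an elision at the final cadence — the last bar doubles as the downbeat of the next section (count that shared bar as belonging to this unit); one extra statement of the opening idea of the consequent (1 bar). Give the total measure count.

8 measures

Basic contrasting period: 3 + 3 = 6 bars.
6 (basic form) + 1 (introduction) + 1 (extra statement) = 8.
The elision shares a bar with the next section but does not change this unit's count.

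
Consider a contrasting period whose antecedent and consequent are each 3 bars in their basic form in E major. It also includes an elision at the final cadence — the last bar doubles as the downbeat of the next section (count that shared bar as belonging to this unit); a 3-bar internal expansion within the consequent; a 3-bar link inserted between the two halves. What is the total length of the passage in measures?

Basic contrasting period: 3 + 3 = 6 bars.
6 (basic form) + 3 (internal expansion) + 3 (link) = 12.
The elision shares a bar with the next section but does not change this unit's count.

12 measures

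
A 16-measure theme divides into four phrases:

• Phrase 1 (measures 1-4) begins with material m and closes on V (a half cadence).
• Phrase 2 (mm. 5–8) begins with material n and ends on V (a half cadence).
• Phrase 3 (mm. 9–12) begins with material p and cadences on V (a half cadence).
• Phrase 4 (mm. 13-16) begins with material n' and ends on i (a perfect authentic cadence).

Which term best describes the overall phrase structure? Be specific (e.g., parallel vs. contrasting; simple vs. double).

Four phrases in two halves: the first half (bars 1-8) ends with a half cadence, the second (bars 9-16) with a perfect authentic cadence — a large antecedent–consequent pair, i.e. a double period.
Phrase 3 begins with different material from phrase 1, making it contrasting.

contrasting double period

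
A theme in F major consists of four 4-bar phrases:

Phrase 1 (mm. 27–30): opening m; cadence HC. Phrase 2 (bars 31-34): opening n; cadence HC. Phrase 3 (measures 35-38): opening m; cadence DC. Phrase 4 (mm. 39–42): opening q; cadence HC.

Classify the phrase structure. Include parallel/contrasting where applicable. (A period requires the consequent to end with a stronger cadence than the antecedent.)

Phrase 4 ends with a half cadence, no stronger than phrase 2's half cadence, so the four phrases do not form a double period; nor do phrases 3–4 duplicate 1–2, so it is not a repeated period. With no phrase reaching a conclusive cadence, the passage is a phrase group.

phrase group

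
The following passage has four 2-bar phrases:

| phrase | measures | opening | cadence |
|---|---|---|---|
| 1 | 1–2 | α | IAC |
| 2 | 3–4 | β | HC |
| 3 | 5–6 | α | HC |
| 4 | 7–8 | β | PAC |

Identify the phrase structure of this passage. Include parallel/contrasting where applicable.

Four phrases in two halves: the first half (bars 1-4) ends with a half cadence, the second (measures 5-8) with a perfect authentic cadence — a large antecedent–consequent pair, i.e. a double period.
Phrase 3 begins with the same material as phrase 1, making it parallel.

parallel double period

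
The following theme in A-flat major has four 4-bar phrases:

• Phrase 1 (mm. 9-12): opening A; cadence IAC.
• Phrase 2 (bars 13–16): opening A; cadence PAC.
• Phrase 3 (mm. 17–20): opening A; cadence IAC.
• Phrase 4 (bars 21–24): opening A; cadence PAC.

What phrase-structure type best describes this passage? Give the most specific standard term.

repeated period

The cadence pattern IAC–PAC–IAC–PAC is weak–strong twice, and phrases 3–4 restate phrases 1–2: a period heard twice, not a double period (which would end weakly at phrase 2).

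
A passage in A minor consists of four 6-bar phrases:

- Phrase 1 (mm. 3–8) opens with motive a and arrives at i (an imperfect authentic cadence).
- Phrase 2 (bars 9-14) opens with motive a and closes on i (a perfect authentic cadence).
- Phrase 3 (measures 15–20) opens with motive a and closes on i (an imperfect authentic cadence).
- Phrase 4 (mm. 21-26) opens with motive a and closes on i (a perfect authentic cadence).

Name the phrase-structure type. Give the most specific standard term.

repeated period

The cadence pattern IAC–PAC–IAC–PAC is weak–strong twice, and phrases 3–4 restate phrases 1–2: a period heard twice, not a double period (which would end weakly at phrase 2).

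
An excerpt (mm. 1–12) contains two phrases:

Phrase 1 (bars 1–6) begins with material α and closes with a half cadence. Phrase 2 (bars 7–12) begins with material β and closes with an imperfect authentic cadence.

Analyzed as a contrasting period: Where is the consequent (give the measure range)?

The antecedent is the phrase ending with the weaker cadence (half cadence, phrase 1) and the consequent the one ending more conclusively (imperfect authentic cadence, phrase 2); the consequent is mm. 7–12.

measures 7–12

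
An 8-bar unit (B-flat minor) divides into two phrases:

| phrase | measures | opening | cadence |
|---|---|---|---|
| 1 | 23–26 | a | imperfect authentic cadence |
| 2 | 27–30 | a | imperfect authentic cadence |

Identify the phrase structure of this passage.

Both phrases have the same opening (a) and the same cadence (imperfect authentic cadence): the second is a restatement, not a consequent, so this is a repeated phrase rather than a period.

repeated phrase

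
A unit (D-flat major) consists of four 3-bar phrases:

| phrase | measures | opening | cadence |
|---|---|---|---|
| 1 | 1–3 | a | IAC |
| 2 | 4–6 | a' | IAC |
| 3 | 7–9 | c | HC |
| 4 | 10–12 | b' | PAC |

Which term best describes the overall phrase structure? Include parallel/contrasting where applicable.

contrasting double period

Four phrases in two halves: the first half (mm. 1-6) ends with an imperfect authentic cadence, the second (measures 7–12) with a perfect authentic cadence — a large antecedent–consequent pair, i.e. a double period.
Phrase 3 begins with different material from phrase 1, making it contrasting.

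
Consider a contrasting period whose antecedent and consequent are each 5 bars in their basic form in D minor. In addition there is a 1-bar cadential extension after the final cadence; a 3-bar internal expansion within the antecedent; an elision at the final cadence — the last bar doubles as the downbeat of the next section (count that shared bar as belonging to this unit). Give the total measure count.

14 measures

Basic contrasting period: 5 + 5 = 10 bars.
10 (basic form) + 1 (cadential extension) + 3 (internal expansion) = 14.
The elision shares a bar with the next section but does not change this unit's count.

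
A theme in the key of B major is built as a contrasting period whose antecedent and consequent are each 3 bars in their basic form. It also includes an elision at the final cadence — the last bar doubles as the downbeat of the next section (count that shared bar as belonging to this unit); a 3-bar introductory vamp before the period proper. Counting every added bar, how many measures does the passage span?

9 measures

Basic contrasting period: 3 + 3 = 6 bars.
6 (basic form) + 3 (introduction) = 9.
The elision shares a bar with the next section but does not change this unit's count.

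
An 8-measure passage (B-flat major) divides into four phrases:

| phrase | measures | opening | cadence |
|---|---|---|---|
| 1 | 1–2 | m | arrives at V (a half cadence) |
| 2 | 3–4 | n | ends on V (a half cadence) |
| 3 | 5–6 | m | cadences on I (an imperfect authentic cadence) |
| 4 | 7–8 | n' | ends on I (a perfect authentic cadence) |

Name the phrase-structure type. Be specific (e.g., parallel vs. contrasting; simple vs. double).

parallel double period

Four phrases in two halves: the first half (mm. 1–4) ends with a half cadence, the second (mm. 5–8) with a perfect authentic cadence — a large antecedent–consequent pair, i.e. a double period.
Phrase 3 begins with the same material as phrase 1, making it parallel.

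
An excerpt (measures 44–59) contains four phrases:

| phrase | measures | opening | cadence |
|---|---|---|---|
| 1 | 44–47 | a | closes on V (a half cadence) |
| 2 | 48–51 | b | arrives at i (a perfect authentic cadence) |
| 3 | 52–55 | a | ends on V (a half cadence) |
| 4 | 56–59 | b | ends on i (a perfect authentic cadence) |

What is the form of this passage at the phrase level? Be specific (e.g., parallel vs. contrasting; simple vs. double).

The cadence pattern HC–PAC–HC–PAC is weak–strong twice, and phrases 3–4 restate phrases 1–2: a period heard twice, not a double period (which would end weakly at phrase 2).

repeated period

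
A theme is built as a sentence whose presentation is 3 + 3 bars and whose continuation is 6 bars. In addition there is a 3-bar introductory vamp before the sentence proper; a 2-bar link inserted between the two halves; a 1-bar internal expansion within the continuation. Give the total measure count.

Basic sentence: 3 + 3 + 6 = 12 bars.
12 (basic form) + 3 (introduction) + 2 (link) + 1 (internal expansion) = 18.

18 measures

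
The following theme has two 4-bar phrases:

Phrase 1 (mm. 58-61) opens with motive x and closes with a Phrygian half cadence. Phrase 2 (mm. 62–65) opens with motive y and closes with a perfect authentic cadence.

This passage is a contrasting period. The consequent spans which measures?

measures 62–65

The antecedent is the phrase ending with the weaker cadence (Phrygian half cadence, phrase 1) and the consequent the one ending more conclusively (perfect authentic cadence, phrase 2); the consequent is mm. 62–65.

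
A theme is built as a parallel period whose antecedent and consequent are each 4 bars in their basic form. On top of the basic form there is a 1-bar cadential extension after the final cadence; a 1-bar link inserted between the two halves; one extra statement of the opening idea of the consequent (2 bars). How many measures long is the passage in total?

12 measures

Basic parallel period: 4 + 4 = 8 bars.
8 (basic form) + 1 (cadential extension) + 1 (link) + 2 (extra statement) = 12.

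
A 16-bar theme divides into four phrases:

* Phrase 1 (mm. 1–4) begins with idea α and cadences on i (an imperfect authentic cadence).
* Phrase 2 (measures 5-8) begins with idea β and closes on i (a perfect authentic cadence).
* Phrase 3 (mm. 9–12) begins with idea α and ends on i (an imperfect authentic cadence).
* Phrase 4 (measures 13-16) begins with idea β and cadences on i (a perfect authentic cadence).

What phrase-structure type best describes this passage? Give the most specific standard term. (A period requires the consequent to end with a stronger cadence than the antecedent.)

repeated period

The cadence pattern IAC–PAC–IAC–PAC is weak–strong twice, and phrases 3–4 restate phrases 1–2: a period heard twice, not a double period (which would end weakly at phrase 2).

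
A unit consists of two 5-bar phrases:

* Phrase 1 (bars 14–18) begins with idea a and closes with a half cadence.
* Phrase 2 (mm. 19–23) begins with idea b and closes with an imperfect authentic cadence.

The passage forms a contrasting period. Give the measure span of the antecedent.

The phrase ending with the weaker cadence (half cadence) is the antecedent; the one ending more conclusively (imperfect authentic cadence) is the consequent. The antecedent is measures 14–18.

measures 14–18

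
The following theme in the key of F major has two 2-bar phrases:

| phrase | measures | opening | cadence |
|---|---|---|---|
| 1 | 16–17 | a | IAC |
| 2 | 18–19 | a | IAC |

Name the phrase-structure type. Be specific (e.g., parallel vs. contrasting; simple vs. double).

repeated phrase

Both phrases have the same opening (a) and the same cadence (imperfect authentic cadence): the second is a restatement, not a consequent, so this is a repeated phrase rather than a period.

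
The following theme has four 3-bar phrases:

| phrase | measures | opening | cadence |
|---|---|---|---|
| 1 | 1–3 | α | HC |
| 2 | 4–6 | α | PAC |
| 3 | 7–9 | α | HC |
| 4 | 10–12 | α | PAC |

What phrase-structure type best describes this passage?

The cadence pattern HC–PAC–HC–PAC is weak–strong twice, and phrases 3–4 restate phrases 1–2: a period heard twice, not a double period (which would end weakly at phrase 2).

repeated period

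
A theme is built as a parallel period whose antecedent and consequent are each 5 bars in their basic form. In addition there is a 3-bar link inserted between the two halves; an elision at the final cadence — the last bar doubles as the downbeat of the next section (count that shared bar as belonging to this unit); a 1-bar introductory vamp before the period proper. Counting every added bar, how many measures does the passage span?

Basic parallel period: 5 + 5 = 10 bars.
10 (basic form) + 3 (link) + 1 (introduction) = 14.
The elision shares a bar with the next section but does not change this unit's count.

14 measures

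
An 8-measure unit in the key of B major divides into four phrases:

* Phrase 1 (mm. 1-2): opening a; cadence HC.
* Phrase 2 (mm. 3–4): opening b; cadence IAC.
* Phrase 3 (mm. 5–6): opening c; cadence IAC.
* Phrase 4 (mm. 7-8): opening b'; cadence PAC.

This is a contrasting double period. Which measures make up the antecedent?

In a double period the first pair of phrases (ending imperfect authentic cadence) is the large antecedent and the second pair (ending perfect authentic cadence) is the large consequent; the antecedent is measures 1–4.

measures 1–4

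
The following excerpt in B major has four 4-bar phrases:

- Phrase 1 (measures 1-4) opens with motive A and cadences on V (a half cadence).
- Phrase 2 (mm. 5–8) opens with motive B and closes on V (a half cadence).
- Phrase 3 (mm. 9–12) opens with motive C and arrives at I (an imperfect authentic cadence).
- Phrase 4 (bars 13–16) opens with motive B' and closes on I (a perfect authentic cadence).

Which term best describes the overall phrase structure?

contrasting double period

Four phrases in two halves: the first half (mm. 1–8) ends with a half cadence, the second (bars 9-16) with a perfect authentic cadence — a large antecedent–consequent pair, i.e. a double period.
Phrase 3 begins with different material from phrase 1, making it contrasting.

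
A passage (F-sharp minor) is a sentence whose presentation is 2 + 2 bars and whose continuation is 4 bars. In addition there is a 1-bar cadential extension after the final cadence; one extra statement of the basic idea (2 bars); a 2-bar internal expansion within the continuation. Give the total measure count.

Basic sentence: 2 + 2 + 4 = 8 bars.
8 (basic form) + 1 (cadential extension) + 2 (extra statement) + 2 (internal expansion) = 13.

13 measures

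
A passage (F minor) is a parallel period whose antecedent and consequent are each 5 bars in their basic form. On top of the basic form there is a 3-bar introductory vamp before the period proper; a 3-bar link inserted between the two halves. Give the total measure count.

Basic parallel period: 5 + 5 = 10 bars.
10 (basic form) + 3 (introduction) + 3 (link) = 16.

16 measures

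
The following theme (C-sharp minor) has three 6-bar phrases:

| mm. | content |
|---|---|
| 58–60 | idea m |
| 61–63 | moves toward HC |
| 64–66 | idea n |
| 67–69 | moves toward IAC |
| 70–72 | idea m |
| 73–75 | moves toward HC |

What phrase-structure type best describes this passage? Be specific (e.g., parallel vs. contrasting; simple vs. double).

The final phrase closes with a half cadence, which is not stronger than the preceding imperfect authentic cadence; the 3 phrases lack an overall antecedent–consequent design and so form a phrase group.

phrase group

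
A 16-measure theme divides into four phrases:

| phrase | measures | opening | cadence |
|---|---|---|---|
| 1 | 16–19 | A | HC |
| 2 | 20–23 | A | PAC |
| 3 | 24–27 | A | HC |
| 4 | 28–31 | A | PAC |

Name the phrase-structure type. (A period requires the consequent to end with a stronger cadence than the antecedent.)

repeated period

The cadence pattern HC–PAC–HC–PAC is weak–strong twice, and phrases 3–4 restate phrases 1–2: a period heard twice, not a double period (which would end weakly at phrase 2).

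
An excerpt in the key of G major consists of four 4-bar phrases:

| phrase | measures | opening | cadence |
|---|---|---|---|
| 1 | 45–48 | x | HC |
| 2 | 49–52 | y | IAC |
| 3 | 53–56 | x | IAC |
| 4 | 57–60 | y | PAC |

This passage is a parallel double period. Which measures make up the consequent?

In a double period the four phrases pair into a large antecedent (phrases 1–2, ending imperfect authentic cadence) and a large consequent (phrases 3–4, ending perfect authentic cadence). The consequent spans measures 53-60.

measures 53–60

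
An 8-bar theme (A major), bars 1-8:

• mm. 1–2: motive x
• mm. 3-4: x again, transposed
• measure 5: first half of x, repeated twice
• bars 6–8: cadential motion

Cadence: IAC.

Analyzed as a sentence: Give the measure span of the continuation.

measures 5–8

After the presentation (measures 1-4), the continuation covers the fragmentation through the cadence: measures 5–8.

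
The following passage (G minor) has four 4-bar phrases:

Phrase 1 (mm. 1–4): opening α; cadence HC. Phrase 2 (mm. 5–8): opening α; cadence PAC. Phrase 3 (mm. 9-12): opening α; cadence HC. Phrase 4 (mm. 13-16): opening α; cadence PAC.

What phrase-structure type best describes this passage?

The cadence pattern HC–PAC–HC–PAC is weak–strong twice, and phrases 3–4 restate phrases 1–2: a period heard twice, not a double period (which would end weakly at phrase 2).

repeated period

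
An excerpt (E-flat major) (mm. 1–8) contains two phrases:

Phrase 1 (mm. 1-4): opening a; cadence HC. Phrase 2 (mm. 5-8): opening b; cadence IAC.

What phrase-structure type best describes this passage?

Phrase 1 ends with a half cadence (weaker) and phrase 2 with an imperfect authentic cadence (stronger): antecedent + consequent = a period.
The two phrases open with different material (a / b), so the period is contrasting.

contrasting period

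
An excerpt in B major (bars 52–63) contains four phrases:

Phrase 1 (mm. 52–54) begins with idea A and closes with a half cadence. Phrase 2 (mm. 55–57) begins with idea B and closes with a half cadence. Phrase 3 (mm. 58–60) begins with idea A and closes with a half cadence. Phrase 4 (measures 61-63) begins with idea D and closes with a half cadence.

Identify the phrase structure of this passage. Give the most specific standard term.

Phrase 4 ends with a half cadence, no stronger than phrase 2's half cadence, so the four phrases do not form a double period; nor do phrases 3–4 duplicate 1–2, so it is not a repeated period. With no phrase reaching a conclusive cadence, the passage is a phrase group.

phrase group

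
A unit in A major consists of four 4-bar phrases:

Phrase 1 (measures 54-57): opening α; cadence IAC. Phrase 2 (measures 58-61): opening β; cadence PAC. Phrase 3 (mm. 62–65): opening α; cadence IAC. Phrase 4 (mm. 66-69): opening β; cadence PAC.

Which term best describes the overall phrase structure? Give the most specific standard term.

repeated period

The cadence pattern IAC–PAC–IAC–PAC is weak–strong twice, and phrases 3–4 restate phrases 1–2: a period heard twice, not a double period (which would end weakly at phrase 2).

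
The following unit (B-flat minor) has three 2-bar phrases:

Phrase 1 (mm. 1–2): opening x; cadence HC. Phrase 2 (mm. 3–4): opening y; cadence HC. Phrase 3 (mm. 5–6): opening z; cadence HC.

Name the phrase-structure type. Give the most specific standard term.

The final phrase closes with a half cadence, which is not stronger than the preceding half cadence; the 3 phrases lack an overall antecedent–consequent design and so form a phrase group.

phrase group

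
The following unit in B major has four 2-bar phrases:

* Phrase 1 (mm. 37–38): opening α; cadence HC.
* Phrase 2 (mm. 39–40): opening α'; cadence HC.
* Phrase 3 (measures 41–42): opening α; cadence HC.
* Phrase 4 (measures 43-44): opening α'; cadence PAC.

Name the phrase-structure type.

Four phrases in two halves: the first half (bars 37–40) ends with a half cadence, the second (measures 41-44) with a perfect authentic cadence — a large antecedent–consequent pair, i.e. a double period.
Phrase 3 begins with the same material as phrase 1, making it parallel.

parallel double period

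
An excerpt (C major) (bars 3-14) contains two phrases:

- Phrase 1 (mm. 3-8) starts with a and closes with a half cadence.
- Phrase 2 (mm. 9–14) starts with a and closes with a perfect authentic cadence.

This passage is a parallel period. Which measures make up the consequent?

measures 9–14

The antecedent is the phrase ending with the weaker cadence (half cadence, phrase 1) and the consequent the one ending more conclusively (perfect authentic cadence, phrase 2); the consequent is bars 9–14.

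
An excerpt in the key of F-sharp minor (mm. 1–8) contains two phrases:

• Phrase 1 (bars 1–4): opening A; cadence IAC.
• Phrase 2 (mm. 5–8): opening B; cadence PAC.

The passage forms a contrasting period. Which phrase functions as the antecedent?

The phrase ending with the weaker cadence (imperfect authentic cadence) is the antecedent; the one ending more conclusively (perfect authentic cadence) is the consequent. The antecedent is phrase 1.

phrase 1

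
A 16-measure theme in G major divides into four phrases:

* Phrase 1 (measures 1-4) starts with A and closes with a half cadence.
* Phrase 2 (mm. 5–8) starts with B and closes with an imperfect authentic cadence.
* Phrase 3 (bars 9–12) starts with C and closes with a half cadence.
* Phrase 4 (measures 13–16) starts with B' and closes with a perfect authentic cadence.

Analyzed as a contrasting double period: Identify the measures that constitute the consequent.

measures 9–16

In a double period the four phrases pair into a large antecedent (phrases 1–2, ending imperfect authentic cadence) and a large consequent (phrases 3–4, ending perfect authentic cadence). The consequent spans mm. 9-16.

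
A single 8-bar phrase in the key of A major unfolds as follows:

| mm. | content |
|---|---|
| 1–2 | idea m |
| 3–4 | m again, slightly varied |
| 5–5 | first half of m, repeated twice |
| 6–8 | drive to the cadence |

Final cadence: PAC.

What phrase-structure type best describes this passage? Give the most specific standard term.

sentence

Basic idea (bars 1-2) + its repetition (mm. 3-4) form the presentation; fragmentation and cadence (measures 5-8) form the continuation — the 8-bar whole is a sentence.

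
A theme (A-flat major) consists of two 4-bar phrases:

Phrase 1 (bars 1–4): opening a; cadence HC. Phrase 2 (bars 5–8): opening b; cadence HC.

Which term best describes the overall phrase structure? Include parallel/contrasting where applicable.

The second phrase closes with a half cadence, which is not stronger than the first phrase's half cadence; without a weak→strong cadential pair there is no antecedent–consequent relationship, so this is a phrase group rather than a period.

phrase group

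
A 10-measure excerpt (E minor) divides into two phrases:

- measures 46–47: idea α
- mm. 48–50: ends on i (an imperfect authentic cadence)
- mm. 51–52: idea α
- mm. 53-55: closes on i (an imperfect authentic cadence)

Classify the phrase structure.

Both phrases have the same opening (α) and the same cadence (imperfect authentic cadence): the second is a restatement, not a consequent, so this is a repeated phrase rather than a period.

repeated phrase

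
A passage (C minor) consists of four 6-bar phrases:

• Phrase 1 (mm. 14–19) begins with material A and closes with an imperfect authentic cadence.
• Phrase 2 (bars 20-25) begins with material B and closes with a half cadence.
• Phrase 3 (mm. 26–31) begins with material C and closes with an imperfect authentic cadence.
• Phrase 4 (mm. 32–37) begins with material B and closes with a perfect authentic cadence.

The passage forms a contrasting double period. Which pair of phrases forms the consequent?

phrases 3 and 4

In a double period the first pair of phrases (ending half cadence) is the large antecedent and the second pair (ending perfect authentic cadence) is the large consequent; the consequent is phrases 3 and 4.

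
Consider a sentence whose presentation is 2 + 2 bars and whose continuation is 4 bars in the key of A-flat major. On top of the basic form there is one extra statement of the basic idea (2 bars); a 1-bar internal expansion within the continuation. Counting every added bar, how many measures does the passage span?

11 measures

Basic sentence: 2 + 2 + 4 = 8 bars.
8 (basic form) + 2 (extra statement) + 1 (internal expansion) = 11.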